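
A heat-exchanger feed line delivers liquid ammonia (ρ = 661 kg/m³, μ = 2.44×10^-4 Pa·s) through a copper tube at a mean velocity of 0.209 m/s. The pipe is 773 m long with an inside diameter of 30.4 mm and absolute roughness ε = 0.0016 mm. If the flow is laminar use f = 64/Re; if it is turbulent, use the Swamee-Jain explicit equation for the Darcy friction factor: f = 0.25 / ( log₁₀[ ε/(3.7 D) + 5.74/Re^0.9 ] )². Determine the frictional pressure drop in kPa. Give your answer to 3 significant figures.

ΔP ≈ 9.89 kPa

Reynolds number Re = ρVD/μ = 661 · 0.209 · 0.0304 / 0.000244 = 1.721e+04.
Re > 4000 → turbulent. Relative roughness ε/D = 1.6e-06/0.0304 = 5.26e-05. Swamee-Jain: f = 0.25/(log₁₀[5.26e-05/3.7 + 5.74/1.721e+04^0.9])² = 0.25/(log₁₀[1.42e-05 + 0.000884])² = 0.25/(-3.046)² = 0.02694.
Darcy-Weisbach: ΔP = f(L/D)(ρV²/2) = 0.02694·(773/0.0304)·(661·0.209²/2) = 0.02694·2.543e+04·14.44 = 9889 Pa.
ΔP = 9889 Pa = 9.89 kPa.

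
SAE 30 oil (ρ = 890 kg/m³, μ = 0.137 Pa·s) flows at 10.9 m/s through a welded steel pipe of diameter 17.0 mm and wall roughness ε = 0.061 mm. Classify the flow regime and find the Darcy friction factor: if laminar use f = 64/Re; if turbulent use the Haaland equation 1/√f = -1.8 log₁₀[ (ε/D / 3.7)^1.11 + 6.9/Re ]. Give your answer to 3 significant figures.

Re = ρVD/μ = 890·10.9·0.017/0.137 = 1204.
Re < 2300 → laminar, so f = 64/Re = 0.05317 (roughness is irrelevant in laminar flow).

f ≈ 0.0532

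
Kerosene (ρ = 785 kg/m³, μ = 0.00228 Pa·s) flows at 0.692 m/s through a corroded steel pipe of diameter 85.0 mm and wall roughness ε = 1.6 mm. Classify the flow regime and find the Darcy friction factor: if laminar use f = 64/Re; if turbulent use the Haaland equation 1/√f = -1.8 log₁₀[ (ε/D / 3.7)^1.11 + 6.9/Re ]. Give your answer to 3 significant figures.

f ≈ 0.0495

Re = ρVD/μ = 785·0.692·0.085/0.00228 = 2.025e+04.
Re > 4000 → turbulent. ε/D = 0.0016/0.085 = 0.0188; Haaland: 1/√f = -1.8 log₁₀[0.00285 + 0.000341] = 4.494, so f = 0.04951.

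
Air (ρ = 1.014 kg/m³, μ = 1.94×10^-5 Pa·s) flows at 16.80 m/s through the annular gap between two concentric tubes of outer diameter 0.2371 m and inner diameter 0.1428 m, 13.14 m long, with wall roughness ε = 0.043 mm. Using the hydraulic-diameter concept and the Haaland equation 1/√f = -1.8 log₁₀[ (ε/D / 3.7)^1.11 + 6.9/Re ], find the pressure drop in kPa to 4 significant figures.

ΔP ≈ 0.4069 kPa

Hydraulic diameter D_h = 4A/P = D_o - D_i = 0.2371 - 0.1428 = 0.0943 m.
Re = ρVD_h/μ = 1.014·16.8·0.0943/1.94e-05 = 8.281e+04.
ε/D_h = 4.3e-05/0.0943 = 0.000456; Haaland gives 1/√f = -1.8 log₁₀[4.58e-05+8.33e-05] = 7, so f = 0.02041.
ΔP = f(L/D_h)(ρV²/2) = 0.02041·13.14/0.0943·143.1 = 406.9 Pa.
ΔP = 0.4069 kPa.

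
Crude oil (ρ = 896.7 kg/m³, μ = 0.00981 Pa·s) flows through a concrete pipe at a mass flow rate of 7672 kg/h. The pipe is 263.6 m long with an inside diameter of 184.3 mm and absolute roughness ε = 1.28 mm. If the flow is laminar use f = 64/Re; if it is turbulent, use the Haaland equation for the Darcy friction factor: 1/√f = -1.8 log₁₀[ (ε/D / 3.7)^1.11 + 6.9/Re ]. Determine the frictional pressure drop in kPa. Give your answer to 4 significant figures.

ΔP ≈ 0.2170 kPa

ṁ = 7672 kg/h = 7672/3600 = 2.131 kg/s.
A = πD²/4 = π(0.1843)²/4 = 0.02668 m²; mean velocity V = ṁ/(ρA) = 2.131/(896.7 · 0.02668) = 0.08909 m/s.
Reynolds number Re = ρVD/μ = 896.7 · 0.08909 · 0.1843 / 0.00981 = 1501.
Re < 2300 → laminar flow, so f = 64/Re = 64/1501 = 0.04264 (the turbulent correlation is not needed).
Darcy-Weisbach: ΔP = f(L/D)(ρV²/2) = 0.04264·(263.6/0.1843)·(896.7·0.08909²/2) = 0.04264·1430·3.558 = 217 Pa.
ΔP = 217 Pa = 0.2170 kPa.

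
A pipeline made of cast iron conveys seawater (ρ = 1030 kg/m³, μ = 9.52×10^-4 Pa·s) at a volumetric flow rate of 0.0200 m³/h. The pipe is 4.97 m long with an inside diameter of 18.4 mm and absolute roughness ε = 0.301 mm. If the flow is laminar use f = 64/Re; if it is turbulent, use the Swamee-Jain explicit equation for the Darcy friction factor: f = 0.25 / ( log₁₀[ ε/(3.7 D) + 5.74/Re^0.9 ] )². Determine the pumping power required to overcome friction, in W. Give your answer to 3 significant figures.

P ≈ 5.19×10^-5 W

Q = 0.0200 m³/h = 0.0200/3600 = 5.556e-06 m³/s.
Cross-sectional area A = πD²/4 = π(0.0184)²/4 = 0.0002659 m²; mean velocity V = Q/A = 5.556e-06/0.0002659 = 0.02089 m/s.
Reynolds number Re = ρVD/μ = 1030 · 0.02089 · 0.0184 / 0.000952 = 415.9.
Re < 2300 → laminar flow, so f = 64/Re = 64/415.9 = 0.1539 (the turbulent correlation is not needed).
Darcy-Weisbach: ΔP = f(L/D)(ρV²/2) = 0.1539·(4.97/0.0184)·(1030·0.02089²/2) = 0.1539·270.1·0.2248 = 9.344 Pa.
Pumping power P = QΔP = 5.556e-06·9.344 = 5.191×10^-5 W = 5.19×10^-5 W.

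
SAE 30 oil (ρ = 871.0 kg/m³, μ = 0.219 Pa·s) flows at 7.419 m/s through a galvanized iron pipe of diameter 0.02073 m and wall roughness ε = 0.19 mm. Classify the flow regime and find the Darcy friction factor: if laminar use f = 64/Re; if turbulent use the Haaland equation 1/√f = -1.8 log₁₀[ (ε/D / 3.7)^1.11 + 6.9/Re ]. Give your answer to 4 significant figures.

Re = ρVD/μ = 871·7.419·0.02073/0.219 = 611.7.
Re < 2300 → laminar, so f = 64/Re = 0.1046 (roughness is irrelevant in laminar flow).

f ≈ 0.1046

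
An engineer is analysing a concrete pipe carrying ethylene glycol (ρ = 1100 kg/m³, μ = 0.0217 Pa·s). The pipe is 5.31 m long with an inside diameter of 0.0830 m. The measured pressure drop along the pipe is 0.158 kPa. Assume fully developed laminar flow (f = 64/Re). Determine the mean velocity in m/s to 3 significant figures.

For laminar flow, f = 64/Re with Re = ρVD/μ, so Darcy-Weisbach reduces to ΔP = 32μLV/D². Solving for V: V = ΔP·D²/(32μL) = 158·(0.083)²/(32·0.0217·5.31) = 0.2952 m/s.
Check: Re = ρVD/μ = 1100·0.2952·0.083/0.0217 = 1242 < 2300, so the laminar assumption holds.

V ≈ 0.295 m/s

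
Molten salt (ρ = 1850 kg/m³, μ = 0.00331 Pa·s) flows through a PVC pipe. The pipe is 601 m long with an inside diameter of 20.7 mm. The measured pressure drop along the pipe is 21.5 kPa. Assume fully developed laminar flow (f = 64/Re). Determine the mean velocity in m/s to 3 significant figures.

For laminar flow, f = 64/Re with Re = ρVD/μ, so Darcy-Weisbach reduces to ΔP = 32μLV/D². Solving for V: V = ΔP·D²/(32μL) = 2.15e+04·(0.0207)²/(32·0.00331·601) = 0.1447 m/s.
Check: Re = ρVD/μ = 1850·0.1447·0.0207/0.00331 = 1674 < 2300, so the laminar assumption holds.

V ≈ 0.145 m/s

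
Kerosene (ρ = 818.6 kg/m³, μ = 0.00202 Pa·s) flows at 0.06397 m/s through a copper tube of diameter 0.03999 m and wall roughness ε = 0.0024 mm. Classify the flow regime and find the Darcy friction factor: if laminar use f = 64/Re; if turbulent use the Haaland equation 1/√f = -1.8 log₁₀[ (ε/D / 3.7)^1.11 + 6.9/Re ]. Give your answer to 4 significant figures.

Re = ρVD/μ = 818.6·0.06397·0.03999/0.00202 = 1037.
Re < 2300 → laminar, so f = 64/Re = 0.06174 (roughness is irrelevant in laminar flow).

f ≈ 0.06174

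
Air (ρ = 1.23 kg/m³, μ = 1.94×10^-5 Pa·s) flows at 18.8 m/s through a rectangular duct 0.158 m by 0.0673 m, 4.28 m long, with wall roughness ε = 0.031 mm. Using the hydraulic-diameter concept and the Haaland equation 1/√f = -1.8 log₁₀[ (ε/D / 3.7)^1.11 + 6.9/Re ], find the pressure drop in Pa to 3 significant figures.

Hydraulic diameter D_h = 4A/P = 4·(0.158·0.0673)/(2·(0.158+0.0673)) = 0.04253/0.4506 = 0.09439 m.
Re = ρVD_h/μ = 1.23·18.8·0.09439/1.94e-05 = 1.125e+05.
ε/D_h = 3.1e-05/0.09439 = 0.000328; Haaland gives 1/√f = -1.8 log₁₀[3.18e-05+6.13e-05] = 7.256, so f = 0.019.
ΔP = f(L/D_h)(ρV²/2) = 0.019·4.28/0.09439·217.4 = 187.2 Pa.

ΔP ≈ 187 Pa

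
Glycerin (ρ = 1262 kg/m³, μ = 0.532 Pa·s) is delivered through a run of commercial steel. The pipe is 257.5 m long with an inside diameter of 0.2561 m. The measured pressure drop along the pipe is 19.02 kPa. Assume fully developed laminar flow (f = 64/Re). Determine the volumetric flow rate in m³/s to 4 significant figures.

Q ≈ 0.01466 m³/s

For laminar flow, f = 64/Re with Re = ρVD/μ, so Darcy-Weisbach reduces to ΔP = 32μLV/D². Solving for V: V = ΔP·D²/(32μL) = 1.902e+04·(0.2561)²/(32·0.532·257.5) = 0.2846 m/s.
Check: Re = ρVD/μ = 1262·0.2846·0.2561/0.532 = 172.9 < 2300, so the laminar assumption holds.
Q = V·A = 0.2846·(π/4·0.2561²) = 0.01466 m³/s = 0.01466 m³/s.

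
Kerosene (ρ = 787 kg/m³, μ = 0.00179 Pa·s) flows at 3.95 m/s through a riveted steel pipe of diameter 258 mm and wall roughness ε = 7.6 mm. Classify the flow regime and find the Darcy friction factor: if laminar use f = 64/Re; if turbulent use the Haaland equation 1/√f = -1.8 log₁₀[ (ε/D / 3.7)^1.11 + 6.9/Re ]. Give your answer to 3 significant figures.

Re = ρVD/μ = 787·3.95·0.258/0.00179 = 4.481e+05.
Re > 4000 → turbulent. ε/D = 0.0076/0.258 = 0.0295; Haaland: 1/√f = -1.8 log₁₀[0.00468 + 1.54e-05] = 4.191, so f = 0.05693.

f ≈ 0.0569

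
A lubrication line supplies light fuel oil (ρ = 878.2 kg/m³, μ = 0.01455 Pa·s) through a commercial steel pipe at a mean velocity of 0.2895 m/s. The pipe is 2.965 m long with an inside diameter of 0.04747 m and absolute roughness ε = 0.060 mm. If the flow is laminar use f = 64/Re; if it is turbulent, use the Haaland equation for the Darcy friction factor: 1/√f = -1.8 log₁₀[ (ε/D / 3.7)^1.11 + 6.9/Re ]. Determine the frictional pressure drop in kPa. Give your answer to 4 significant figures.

ΔP ≈ 0.1774 kPa

Reynolds number Re = ρVD/μ = 878.2 · 0.2895 · 0.04747 / 0.0146 = 829.5.
Re < 2300 → laminar flow, so f = 64/Re = 64/829.5 = 0.07716 (the turbulent correlation is not needed).
Darcy-Weisbach: ΔP = f(L/D)(ρV²/2) = 0.07716·(2.965/0.04747)·(878.2·0.2895²/2) = 0.07716·62.46·36.8 = 177.4 Pa.
ΔP = 177.4 Pa = 0.1774 kPa.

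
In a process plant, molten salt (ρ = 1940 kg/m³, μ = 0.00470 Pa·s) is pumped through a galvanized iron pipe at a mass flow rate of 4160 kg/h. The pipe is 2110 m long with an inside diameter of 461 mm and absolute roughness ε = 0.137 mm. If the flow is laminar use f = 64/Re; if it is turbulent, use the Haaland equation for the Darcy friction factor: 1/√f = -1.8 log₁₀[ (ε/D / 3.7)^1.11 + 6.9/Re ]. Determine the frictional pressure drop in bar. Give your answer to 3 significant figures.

ΔP ≈ 5.33×10^-5 bar

ṁ = 4160 kg/h = 4160/3600 = 1.156 kg/s.
A = πD²/4 = π(0.461)²/4 = 0.1669 m²; mean velocity V = ṁ/(ρA) = 1.156/(1940 · 0.1669) = 0.003569 m/s.
Reynolds number Re = ρVD/μ = 1940 · 0.003569 · 0.461 / 0.0047 = 679.1.
Re < 2300 → laminar flow, so f = 64/Re = 64/679.1 = 0.09425 (the turbulent correlation is not needed).
Darcy-Weisbach: ΔP = f(L/D)(ρV²/2) = 0.09425·(2110/0.461)·(1940·0.003569²/2) = 0.09425·4577·0.01235 = 5.329 Pa.
ΔP = 5.329 Pa = 5.33×10^-5 bar.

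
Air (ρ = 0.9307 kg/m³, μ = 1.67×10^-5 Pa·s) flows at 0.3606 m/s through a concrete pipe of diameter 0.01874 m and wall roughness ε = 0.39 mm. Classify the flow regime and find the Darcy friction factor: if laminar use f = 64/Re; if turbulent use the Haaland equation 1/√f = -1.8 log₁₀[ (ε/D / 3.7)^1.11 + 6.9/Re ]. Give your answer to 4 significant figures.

Re = ρVD/μ = 0.9307·0.3606·0.01874/1.67e-05 = 376.6.
Re < 2300 → laminar, so f = 64/Re = 0.1699 (roughness is irrelevant in laminar flow).

f ≈ 0.1699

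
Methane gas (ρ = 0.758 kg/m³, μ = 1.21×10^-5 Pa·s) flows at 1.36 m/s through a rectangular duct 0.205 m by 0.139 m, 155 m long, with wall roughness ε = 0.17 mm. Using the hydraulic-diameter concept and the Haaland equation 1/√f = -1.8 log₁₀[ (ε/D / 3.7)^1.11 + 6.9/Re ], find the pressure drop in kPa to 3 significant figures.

ΔP ≈ 0.0195 kPa

Hydraulic diameter D_h = 4A/P = 4·(0.205·0.139)/(2·(0.205+0.139)) = 0.114/0.688 = 0.1657 m.
Re = ρVD_h/μ = 0.758·1.36·0.1657/1.21e-05 = 1.411e+04.
ε/D_h = 0.00017/0.1657 = 0.00103; Haaland gives 1/√f = -1.8 log₁₀[0.000113+0.000489] = 5.797, so f = 0.02975.
ΔP = f(L/D_h)(ρV²/2) = 0.02975·155/0.1657·0.701 = 19.51 Pa.
ΔP = 0.0195 kPa.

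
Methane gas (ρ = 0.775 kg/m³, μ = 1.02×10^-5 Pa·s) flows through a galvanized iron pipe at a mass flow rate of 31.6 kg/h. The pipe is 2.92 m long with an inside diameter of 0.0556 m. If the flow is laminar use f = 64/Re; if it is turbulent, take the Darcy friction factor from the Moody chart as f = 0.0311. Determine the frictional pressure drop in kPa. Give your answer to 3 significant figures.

ΔP ≈ 0.0138 kPa

ṁ = 31.6 kg/h = 31.6/3600 = 0.008778 kg/s.
A = πD²/4 = π(0.0556)²/4 = 0.002428 m²; mean velocity V = ṁ/(ρA) = 0.008778/(0.775 · 0.002428) = 4.665 m/s.
Reynolds number Re = ρVD/μ = 0.775 · 4.665 · 0.0556 / 1.02e-05 = 1.971e+04.
Re > 4000 → turbulent; use the Moody-chart value f = 0.0311.
Darcy-Weisbach: ΔP = f(L/D)(ρV²/2) = 0.0311·(2.92/0.0556)·(0.775·4.665²/2) = 0.0311·52.52·8.433 = 13.77 Pa.
ΔP = 13.77 Pa = 0.0138 kPa.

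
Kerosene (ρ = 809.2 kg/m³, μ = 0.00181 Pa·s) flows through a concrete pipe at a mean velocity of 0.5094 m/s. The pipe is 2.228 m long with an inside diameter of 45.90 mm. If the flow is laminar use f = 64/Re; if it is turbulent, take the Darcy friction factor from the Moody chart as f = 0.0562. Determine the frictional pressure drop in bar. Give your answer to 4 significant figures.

ΔP ≈ 0.002864 bar

Reynolds number Re = ρVD/μ = 809.2 · 0.5094 · 0.0459 / 0.00181 = 1.045e+04.
Re > 4000 → turbulent; use the Moody-chart value f = 0.0562.
Darcy-Weisbach: ΔP = f(L/D)(ρV²/2) = 0.0562·(2.228/0.0459)·(809.2·0.5094²/2) = 0.0562·48.54·105 = 286.4 Pa.
ΔP = 286.4 Pa = 0.002864 bar.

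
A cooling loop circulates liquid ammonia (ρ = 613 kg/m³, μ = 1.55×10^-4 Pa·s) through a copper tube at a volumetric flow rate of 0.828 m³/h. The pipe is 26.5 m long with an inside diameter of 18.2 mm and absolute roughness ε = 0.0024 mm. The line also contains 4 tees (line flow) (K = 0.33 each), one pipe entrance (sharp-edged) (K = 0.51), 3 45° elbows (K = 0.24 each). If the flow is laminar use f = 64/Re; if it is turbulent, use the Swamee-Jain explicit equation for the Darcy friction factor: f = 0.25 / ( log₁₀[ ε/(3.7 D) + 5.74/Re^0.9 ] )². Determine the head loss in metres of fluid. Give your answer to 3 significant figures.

Q = 0.828 m³/h = 0.828/3600 = 0.00023 m³/s.
Cross-sectional area A = πD²/4 = π(0.0182)²/4 = 0.0002602 m²; mean velocity V = Q/A = 0.00023/0.0002602 = 0.8841 m/s.
Reynolds number Re = ρVD/μ = 613 · 0.8841 · 0.0182 / 0.000155 = 6.363e+04.
Re > 4000 → turbulent. Relative roughness ε/D = 2.4e-06/0.0182 = 0.000132. Swamee-Jain: f = 0.25/(log₁₀[0.000132/3.7 + 5.74/6.363e+04^0.9])² = 0.25/(log₁₀[3.56e-05 + 0.000273])² = 0.25/(-3.511)² = 0.02028.
Total minor-loss coefficient ΣK = 4·0.33 + 1·0.51 + 3·0.24 = 2.55.
ΔP = [f·L/D + ΣK]·(ρV²/2) = [0.02028·26.5/0.0182 + 2.55]·(613·0.8841²/2) = [29.53 + 2.55]·239.6 = 7685 Pa.
Head loss h_f = ΔP/(ρg) = 7685/(613·9.81) = 1.28 m.

h_f ≈ 1.28 m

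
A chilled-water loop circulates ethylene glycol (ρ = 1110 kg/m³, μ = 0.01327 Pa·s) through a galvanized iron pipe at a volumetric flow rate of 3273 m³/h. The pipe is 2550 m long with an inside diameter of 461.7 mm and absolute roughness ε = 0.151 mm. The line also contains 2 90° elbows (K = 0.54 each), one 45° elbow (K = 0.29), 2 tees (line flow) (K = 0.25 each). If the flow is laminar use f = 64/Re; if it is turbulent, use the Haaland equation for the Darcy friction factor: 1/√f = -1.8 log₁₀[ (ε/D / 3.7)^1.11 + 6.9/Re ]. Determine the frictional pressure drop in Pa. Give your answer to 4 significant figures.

Q = 3273 m³/h = 3273/3600 = 0.9092 m³/s.
Cross-sectional area A = πD²/4 = π(0.4617)²/4 = 0.1674 m²; mean velocity V = Q/A = 0.9092/0.1674 = 5.43 m/s.
Reynolds number Re = ρVD/μ = 1110 · 5.43 · 0.4617 / 0.0133 = 2.097e+05.
Re > 4000 → turbulent. Relative roughness ε/D = 0.000151/0.4617 = 0.000327. Haaland: 1/√f = -1.8 log₁₀[(0.000327/3.7)^1.11 + 6.9/2.097e+05] = -1.8 log₁₀[3.17e-05 + 3.29e-05] = 7.542, so f = 0.01758.
Total minor-loss coefficient ΣK = 2·0.54 + 1·0.29 + 2·0.25 = 1.87.
ΔP = [f·L/D + ΣK]·(ρV²/2) = [0.01758·2550/0.4617 + 1.87]·(1110·5.43²/2) = [97.1 + 1.87]·1.637e+04 = 1.62e+06 Pa.

ΔP ≈ 1620000 Pa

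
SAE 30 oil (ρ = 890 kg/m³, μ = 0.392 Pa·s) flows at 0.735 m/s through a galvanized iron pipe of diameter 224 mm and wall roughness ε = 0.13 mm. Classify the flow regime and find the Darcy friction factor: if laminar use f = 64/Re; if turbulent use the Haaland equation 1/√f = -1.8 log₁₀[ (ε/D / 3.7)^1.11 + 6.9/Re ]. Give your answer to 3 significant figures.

f ≈ 0.171

Re = ρVD/μ = 890·0.735·0.224/0.392 = 373.8.
Re < 2300 → laminar, so f = 64/Re = 0.1712 (roughness is irrelevant in laminar flow).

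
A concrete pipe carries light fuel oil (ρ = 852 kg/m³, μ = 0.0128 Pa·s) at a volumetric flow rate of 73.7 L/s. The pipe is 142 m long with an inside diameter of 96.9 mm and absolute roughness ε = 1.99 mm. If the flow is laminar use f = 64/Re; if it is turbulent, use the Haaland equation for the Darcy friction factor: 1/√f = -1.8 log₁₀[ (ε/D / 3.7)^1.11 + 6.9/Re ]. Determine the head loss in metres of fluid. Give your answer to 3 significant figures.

h_f ≈ 372 m

Q = 73.7 L/s = 73.7/1000 = 0.0737 m³/s.
Cross-sectional area A = πD²/4 = π(0.0969)²/4 = 0.007375 m²; mean velocity V = Q/A = 0.0737/0.007375 = 9.994 m/s.
Reynolds number Re = ρVD/μ = 852 · 9.994 · 0.0969 / 0.0128 = 6.446e+04.
Re > 4000 → turbulent. Relative roughness ε/D = 0.00199/0.0969 = 0.0205. Haaland: 1/√f = -1.8 log₁₀[(0.0205/3.7)^1.11 + 6.9/6.446e+04] = -1.8 log₁₀[0.00313 + 0.000107] = 4.481, so f = 0.04981.
Darcy-Weisbach: ΔP = f(L/D)(ρV²/2) = 0.04981·(142/0.0969)·(852·9.994²/2) = 0.04981·1465·4.255e+04 = 3.106e+06 Pa.
Head loss h_f = ΔP/(ρg) = 3.106e+06/(852·9.81) = 372 m.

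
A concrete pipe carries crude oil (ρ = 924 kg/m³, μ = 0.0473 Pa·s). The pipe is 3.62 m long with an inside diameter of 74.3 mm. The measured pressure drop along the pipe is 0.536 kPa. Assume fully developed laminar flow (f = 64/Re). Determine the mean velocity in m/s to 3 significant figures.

V ≈ 0.540 m/s

For laminar flow, f = 64/Re with Re = ρVD/μ, so Darcy-Weisbach reduces to ΔP = 32μLV/D². Solving for V: V = ΔP·D²/(32μL) = 536·(0.0743)²/(32·0.0473·3.62) = 0.54 m/s.
Check: Re = ρVD/μ = 924·0.54·0.0743/0.0473 = 783.8 < 2300, so the laminar assumption holds.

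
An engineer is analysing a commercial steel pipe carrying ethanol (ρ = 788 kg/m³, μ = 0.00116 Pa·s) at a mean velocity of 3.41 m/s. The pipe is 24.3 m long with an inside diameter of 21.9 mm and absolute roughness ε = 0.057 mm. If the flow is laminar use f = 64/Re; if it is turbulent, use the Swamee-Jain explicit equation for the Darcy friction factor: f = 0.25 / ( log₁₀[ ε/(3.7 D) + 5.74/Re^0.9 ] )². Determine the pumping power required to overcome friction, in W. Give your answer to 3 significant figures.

P ≈ 183 W

Reynolds number Re = ρVD/μ = 788 · 3.41 · 0.0219 / 0.00116 = 5.073e+04.
Re > 4000 → turbulent. Relative roughness ε/D = 5.7e-05/0.0219 = 0.0026. Swamee-Jain: f = 0.25/(log₁₀[0.0026/3.7 + 5.74/5.073e+04^0.9])² = 0.25/(log₁₀[0.000703 + 0.000334])² = 0.25/(-2.984)² = 0.02808.
Darcy-Weisbach: ΔP = f(L/D)(ρV²/2) = 0.02808·(24.3/0.0219)·(788·3.41²/2) = 0.02808·1110·4581 = 1.427e+05 Pa.
Q = V·A = 3.41·0.0003767 = 0.001284 m³/s.
Pumping power P = QΔP = 0.001284·1.427e+05 = 183.3 W = 183 W.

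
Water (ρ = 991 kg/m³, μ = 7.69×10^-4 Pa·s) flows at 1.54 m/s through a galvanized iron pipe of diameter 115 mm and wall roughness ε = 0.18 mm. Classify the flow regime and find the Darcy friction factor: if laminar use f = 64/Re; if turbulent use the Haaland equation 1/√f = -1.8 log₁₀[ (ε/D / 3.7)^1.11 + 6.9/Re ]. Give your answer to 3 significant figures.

f ≈ 0.0228

Re = ρVD/μ = 991·1.54·0.115/0.000769 = 2.282e+05.
Re > 4000 → turbulent. ε/D = 0.00018/0.115 = 0.00157; Haaland: 1/√f = -1.8 log₁₀[0.00018 + 3.02e-05] = 6.619, so f = 0.02282.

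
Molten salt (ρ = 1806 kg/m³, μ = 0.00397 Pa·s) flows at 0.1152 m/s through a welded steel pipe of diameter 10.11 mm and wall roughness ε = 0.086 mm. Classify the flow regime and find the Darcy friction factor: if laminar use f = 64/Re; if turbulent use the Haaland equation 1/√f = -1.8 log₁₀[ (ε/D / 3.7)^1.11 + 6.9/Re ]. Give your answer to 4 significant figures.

f ≈ 0.1208

Re = ρVD/μ = 1806·0.1152·0.01011/0.00397 = 529.8.
Re < 2300 → laminar, so f = 64/Re = 0.1208 (roughness is irrelevant in laminar flow).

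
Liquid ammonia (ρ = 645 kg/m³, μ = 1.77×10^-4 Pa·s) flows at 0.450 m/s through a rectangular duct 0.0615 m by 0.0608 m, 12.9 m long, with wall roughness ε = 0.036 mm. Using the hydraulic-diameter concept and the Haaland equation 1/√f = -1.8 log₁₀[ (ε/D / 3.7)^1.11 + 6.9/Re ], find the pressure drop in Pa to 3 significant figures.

Hydraulic diameter D_h = 4A/P = 4·(0.0615·0.0608)/(2·(0.0615+0.0608)) = 0.01496/0.2446 = 0.06115 m.
Re = ρVD_h/μ = 645·0.45·0.06115/0.000177 = 1.003e+05.
ε/D_h = 3.6e-05/0.06115 = 0.000589; Haaland gives 1/√f = -1.8 log₁₀[6.08e-05+6.88e-05] = 6.997, so f = 0.02042.
ΔP = f(L/D_h)(ρV²/2) = 0.02042·12.9/0.06115·65.31 = 281.4 Pa.

ΔP ≈ 281 Pa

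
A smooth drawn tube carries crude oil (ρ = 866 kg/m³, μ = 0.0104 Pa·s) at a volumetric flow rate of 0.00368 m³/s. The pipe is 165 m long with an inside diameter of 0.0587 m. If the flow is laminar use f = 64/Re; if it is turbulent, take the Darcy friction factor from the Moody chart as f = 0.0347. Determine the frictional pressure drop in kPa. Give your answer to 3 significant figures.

ΔP ≈ 78.1 kPa

Cross-sectional area A = πD²/4 = π(0.0587)²/4 = 0.002706 m²; mean velocity V = Q/A = 0.00368/0.002706 = 1.36 m/s.
Reynolds number Re = ρVD/μ = 866 · 1.36 · 0.0587 / 0.0104 = 6647.
Re > 4000 → turbulent; use the Moody-chart value f = 0.0347.
Darcy-Weisbach: ΔP = f(L/D)(ρV²/2) = 0.0347·(165/0.0587)·(866·1.36²/2) = 0.0347·2811·800.7 = 7.81e+04 Pa.
ΔP = 7.81e+04 Pa = 78.1 kPa.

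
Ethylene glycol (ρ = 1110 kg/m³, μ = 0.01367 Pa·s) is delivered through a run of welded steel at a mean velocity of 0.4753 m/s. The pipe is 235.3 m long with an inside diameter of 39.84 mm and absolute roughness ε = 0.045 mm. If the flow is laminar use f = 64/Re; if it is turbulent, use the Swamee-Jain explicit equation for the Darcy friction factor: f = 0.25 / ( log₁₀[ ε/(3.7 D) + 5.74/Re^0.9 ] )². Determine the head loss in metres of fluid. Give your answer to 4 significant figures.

Reynolds number Re = ρVD/μ = 1110 · 0.4753 · 0.03984 / 0.0137 = 1538.
Re < 2300 → laminar flow, so f = 64/Re = 64/1538 = 0.04162 (the turbulent correlation is not needed).
Darcy-Weisbach: ΔP = f(L/D)(ρV²/2) = 0.04162·(235.3/0.03984)·(1110·0.4753²/2) = 0.04162·5906·125.4 = 3.082e+04 Pa.
Head loss h_f = ΔP/(ρg) = 3.082e+04/(1110·9.81) = 2.831 m.

h_f ≈ 2.831 m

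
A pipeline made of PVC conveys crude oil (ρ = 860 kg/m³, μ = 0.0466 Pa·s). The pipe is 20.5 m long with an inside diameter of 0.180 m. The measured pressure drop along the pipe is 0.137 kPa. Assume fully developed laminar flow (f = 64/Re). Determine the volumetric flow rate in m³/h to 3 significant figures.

For laminar flow, f = 64/Re with Re = ρVD/μ, so Darcy-Weisbach reduces to ΔP = 32μLV/D². Solving for V: V = ΔP·D²/(32μL) = 137·(0.18)²/(32·0.0466·20.5) = 0.1452 m/s.
Check: Re = ρVD/μ = 860·0.1452·0.18/0.0466 = 482.3 < 2300, so the laminar assumption holds.
Q = V·A = 0.1452·(π/4·0.18²) = 0.003695 m³/s = 13.3 m³/h.

Q ≈ 13.3 m³/h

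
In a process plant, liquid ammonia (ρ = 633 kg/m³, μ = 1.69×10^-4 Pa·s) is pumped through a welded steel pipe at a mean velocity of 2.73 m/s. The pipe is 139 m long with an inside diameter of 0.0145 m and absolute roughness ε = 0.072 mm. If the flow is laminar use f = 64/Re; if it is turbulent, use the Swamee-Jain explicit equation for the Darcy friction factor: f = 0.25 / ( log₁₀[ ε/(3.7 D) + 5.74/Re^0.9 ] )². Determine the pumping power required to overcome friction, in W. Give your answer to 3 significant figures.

P ≈ 318 W

Reynolds number Re = ρVD/μ = 633 · 2.73 · 0.0145 / 0.000169 = 1.483e+05.
Re > 4000 → turbulent. Relative roughness ε/D = 7.2e-05/0.0145 = 0.00497. Swamee-Jain: f = 0.25/(log₁₀[0.00497/3.7 + 5.74/1.483e+05^0.9])² = 0.25/(log₁₀[0.00134 + 0.000127])² = 0.25/(-2.833)² = 0.03115.
Darcy-Weisbach: ΔP = f(L/D)(ρV²/2) = 0.03115·(139/0.0145)·(633·2.73²/2) = 0.03115·9586·2359 = 7.044e+05 Pa.
Q = V·A = 2.73·0.0001651 = 0.0004508 m³/s.
Pumping power P = QΔP = 0.0004508·7.044e+05 = 317.6 W = 318 W.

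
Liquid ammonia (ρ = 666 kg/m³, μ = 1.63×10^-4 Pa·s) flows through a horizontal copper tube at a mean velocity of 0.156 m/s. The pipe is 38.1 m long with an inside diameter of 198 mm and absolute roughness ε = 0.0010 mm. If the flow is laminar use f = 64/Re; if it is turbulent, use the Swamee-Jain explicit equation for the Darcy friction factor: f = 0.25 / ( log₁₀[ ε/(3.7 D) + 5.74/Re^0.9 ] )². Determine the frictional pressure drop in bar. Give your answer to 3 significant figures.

ΔP ≈ 2.66×10^-4 bar

Reynolds number Re = ρVD/μ = 666 · 0.156 · 0.198 / 0.000163 = 1.262e+05.
Re > 4000 → turbulent. Relative roughness ε/D = 1e-06/0.198 = 5.05e-06. Swamee-Jain: f = 0.25/(log₁₀[5.05e-06/3.7 + 5.74/1.262e+05^0.9])² = 0.25/(log₁₀[1.37e-06 + 0.000147])² = 0.25/(-3.828)² = 0.01706.
Darcy-Weisbach: ΔP = f(L/D)(ρV²/2) = 0.01706·(38.1/0.198)·(666·0.156²/2) = 0.01706·192.4·8.104 = 26.6 Pa.
ΔP = 26.6 Pa = 2.66×10^-4 bar.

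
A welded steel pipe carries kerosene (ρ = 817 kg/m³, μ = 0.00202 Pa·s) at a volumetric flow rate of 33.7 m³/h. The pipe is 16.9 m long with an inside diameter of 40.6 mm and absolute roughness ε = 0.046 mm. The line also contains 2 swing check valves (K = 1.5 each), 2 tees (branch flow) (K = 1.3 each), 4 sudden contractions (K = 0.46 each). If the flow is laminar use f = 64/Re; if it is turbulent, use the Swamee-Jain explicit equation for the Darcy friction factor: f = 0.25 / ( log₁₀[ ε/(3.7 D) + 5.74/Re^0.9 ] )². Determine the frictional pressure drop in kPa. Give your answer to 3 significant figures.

ΔP ≈ 359 kPa

Q = 33.7 m³/h = 33.7/3600 = 0.009361 m³/s.
Cross-sectional area A = πD²/4 = π(0.0406)²/4 = 0.001295 m²; mean velocity V = Q/A = 0.009361/0.001295 = 7.231 m/s.
Reynolds number Re = ρVD/μ = 817 · 7.231 · 0.0406 / 0.00202 = 1.187e+05.
Re > 4000 → turbulent. Relative roughness ε/D = 4.6e-05/0.0406 = 0.00113. Swamee-Jain: f = 0.25/(log₁₀[0.00113/3.7 + 5.74/1.187e+05^0.9])² = 0.25/(log₁₀[0.000306 + 0.000156])² = 0.25/(-3.336)² = 0.02247.
Total minor-loss coefficient ΣK = 2·1.5 + 2·1.3 + 4·0.46 = 7.44.
ΔP = [f·L/D + ΣK]·(ρV²/2) = [0.02247·16.9/0.0406 + 7.44]·(817·7.231²/2) = [9.353 + 7.44]·2.136e+04 = 3.587e+05 Pa.
ΔP = 3.587e+05 Pa = 359 kPa.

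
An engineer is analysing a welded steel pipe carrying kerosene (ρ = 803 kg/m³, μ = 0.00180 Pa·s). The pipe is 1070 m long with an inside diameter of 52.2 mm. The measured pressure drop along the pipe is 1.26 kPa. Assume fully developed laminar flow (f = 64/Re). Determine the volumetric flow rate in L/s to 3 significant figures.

For laminar flow, f = 64/Re with Re = ρVD/μ, so Darcy-Weisbach reduces to ΔP = 32μLV/D². Solving for V: V = ΔP·D²/(32μL) = 1260·(0.0522)²/(32·0.0018·1070) = 0.05571 m/s.
Check: Re = ρVD/μ = 803·0.05571·0.0522/0.0018 = 1297 < 2300, so the laminar assumption holds.
Q = V·A = 0.05571·(π/4·0.0522²) = 0.0001192 m³/s = 0.119 L/s.

Q ≈ 0.119 L/s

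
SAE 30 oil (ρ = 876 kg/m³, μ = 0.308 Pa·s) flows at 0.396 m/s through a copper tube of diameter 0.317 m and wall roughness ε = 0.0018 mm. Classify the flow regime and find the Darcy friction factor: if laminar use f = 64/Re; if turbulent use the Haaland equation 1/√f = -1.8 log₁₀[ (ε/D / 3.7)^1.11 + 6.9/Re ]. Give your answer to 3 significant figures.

Re = ρVD/μ = 876·0.396·0.317/0.308 = 357.
Re < 2300 → laminar, so f = 64/Re = 0.1793 (roughness is irrelevant in laminar flow).

f ≈ 0.179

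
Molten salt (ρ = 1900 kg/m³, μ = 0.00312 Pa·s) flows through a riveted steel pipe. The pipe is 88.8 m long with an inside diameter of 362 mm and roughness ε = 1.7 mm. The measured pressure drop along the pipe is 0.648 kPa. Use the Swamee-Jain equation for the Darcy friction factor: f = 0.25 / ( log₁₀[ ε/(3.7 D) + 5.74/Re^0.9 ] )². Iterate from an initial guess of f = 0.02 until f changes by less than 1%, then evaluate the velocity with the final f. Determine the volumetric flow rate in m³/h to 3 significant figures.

Rearranging Darcy-Weisbach: V = √(2·ΔP·D/(f·L·ρ)). With ε/D = 0.0017/0.362 = 0.0047, iterate starting from f = 0.02:
  f = 0.02 → V = √(2·648·0.362/(0.02·88.8·1900)) = 0.3729 m/s; Re = ρVD/μ = 8.22e+04; f → 0.03126
  f = 0.03126 → V = 0.2983 m/s; Re = 6.575e+04; f → 0.03157
Converged (Δf/f < 1%). With the final f = 0.03157: V = √(2·648·0.362/(0.03157·88.8·1900)) = 0.2968 m/s.
Q = V·A = 0.2968·(π/4·0.362²) = 0.03055 m³/s = 110 m³/h.

Q ≈ 110 m³/h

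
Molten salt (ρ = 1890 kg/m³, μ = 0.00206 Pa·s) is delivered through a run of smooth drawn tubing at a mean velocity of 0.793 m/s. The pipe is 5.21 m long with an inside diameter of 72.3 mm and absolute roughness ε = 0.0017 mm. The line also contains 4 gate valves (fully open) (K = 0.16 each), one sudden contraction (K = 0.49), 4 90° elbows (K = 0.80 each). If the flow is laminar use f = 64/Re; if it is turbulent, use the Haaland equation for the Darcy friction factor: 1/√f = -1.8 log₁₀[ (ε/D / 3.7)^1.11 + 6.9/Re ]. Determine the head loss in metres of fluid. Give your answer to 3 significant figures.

Reynolds number Re = ρVD/μ = 1890 · 0.793 · 0.0723 / 0.00206 = 5.26e+04.
Re > 4000 → turbulent. Relative roughness ε/D = 1.7e-06/0.0723 = 2.35e-05. Haaland: 1/√f = -1.8 log₁₀[(2.35e-05/3.7)^1.11 + 6.9/5.26e+04] = -1.8 log₁₀[1.7e-06 + 0.000131] = 6.978, so f = 0.02054.
Total minor-loss coefficient ΣK = 4·0.16 + 1·0.49 + 4·0.8 = 4.33.
ΔP = [f·L/D + ΣK]·(ρV²/2) = [0.02054·5.21/0.0723 + 4.33]·(1890·0.793²/2) = [1.48 + 4.33]·594.3 = 3453 Pa.
Head loss h_f = ΔP/(ρg) = 3453/(1890·9.81) = 0.186 m.

h_f ≈ 0.186 m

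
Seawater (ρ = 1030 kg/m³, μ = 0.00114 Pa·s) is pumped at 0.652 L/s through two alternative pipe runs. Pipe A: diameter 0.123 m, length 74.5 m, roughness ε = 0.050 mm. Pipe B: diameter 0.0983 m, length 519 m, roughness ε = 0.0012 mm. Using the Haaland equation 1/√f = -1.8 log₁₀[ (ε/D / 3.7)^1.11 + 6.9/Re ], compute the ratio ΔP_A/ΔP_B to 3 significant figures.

Pipe A: V = Q/A = 0.000652/0.01188 = 0.05487 m/s; Re = 6098; ε/D = 0.000407; Haaland → f = 0.03592; ΔP_A = f(L/D)(ρV²/2) = 33.74 Pa.
Pipe B: V = Q/A = 0.000652/0.007589 = 0.08591 m/s; Re = 7630; ε/D = 1.22e-05; Haaland → f = 0.03332; ΔP_B = f(L/D)(ρV²/2) = 668.8 Pa.
ΔP_A/ΔP_B = 33.74/668.8 = 0.0504.

ΔP_A/ΔP_B ≈ 0.0504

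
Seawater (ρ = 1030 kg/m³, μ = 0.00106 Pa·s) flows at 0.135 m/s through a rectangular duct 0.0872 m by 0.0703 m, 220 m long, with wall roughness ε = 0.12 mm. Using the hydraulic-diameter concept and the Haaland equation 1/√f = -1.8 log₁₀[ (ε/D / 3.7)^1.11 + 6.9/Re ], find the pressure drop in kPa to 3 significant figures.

ΔP ≈ 0.869 kPa

Hydraulic diameter D_h = 4A/P = 4·(0.0872·0.0703)/(2·(0.0872+0.0703)) = 0.02452/0.315 = 0.07784 m.
Re = ρVD_h/μ = 1030·0.135·0.07784/0.00106 = 1.021e+04.
ε/D_h = 0.00012/0.07784 = 0.00154; Haaland gives 1/√f = -1.8 log₁₀[0.000177+0.000676] = 5.525, so f = 0.03276.
ΔP = f(L/D_h)(ρV²/2) = 0.03276·220/0.07784·9.386 = 869.1 Pa.
ΔP = 0.869 kPa.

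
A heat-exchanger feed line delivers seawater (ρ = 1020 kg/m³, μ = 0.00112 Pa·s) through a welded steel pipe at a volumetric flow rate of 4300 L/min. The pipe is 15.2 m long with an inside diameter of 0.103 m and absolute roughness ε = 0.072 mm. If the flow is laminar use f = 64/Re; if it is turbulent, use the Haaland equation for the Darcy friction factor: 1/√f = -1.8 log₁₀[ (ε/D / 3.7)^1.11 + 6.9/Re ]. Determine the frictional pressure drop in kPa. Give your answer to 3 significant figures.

Q = 4300 L/min = 4300/60000 = 0.07167 m³/s.
Cross-sectional area A = πD²/4 = π(0.103)²/4 = 0.008332 m²; mean velocity V = Q/A = 0.07167/0.008332 = 8.601 m/s.
Reynolds number Re = ρVD/μ = 1020 · 8.601 · 0.103 / 0.00112 = 8.068e+05.
Re > 4000 → turbulent. Relative roughness ε/D = 7.2e-05/0.103 = 0.000699. Haaland: 1/√f = -1.8 log₁₀[(0.000699/3.7)^1.11 + 6.9/8.068e+05] = -1.8 log₁₀[7.36e-05 + 8.55e-06] = 7.354, so f = 0.01849.
Darcy-Weisbach: ΔP = f(L/D)(ρV²/2) = 0.01849·(15.2/0.103)·(1020·8.601²/2) = 0.01849·147.6·3.773e+04 = 1.03e+05 Pa.
ΔP = 1.03e+05 Pa = 103 kPa.

ΔP ≈ 103 kPa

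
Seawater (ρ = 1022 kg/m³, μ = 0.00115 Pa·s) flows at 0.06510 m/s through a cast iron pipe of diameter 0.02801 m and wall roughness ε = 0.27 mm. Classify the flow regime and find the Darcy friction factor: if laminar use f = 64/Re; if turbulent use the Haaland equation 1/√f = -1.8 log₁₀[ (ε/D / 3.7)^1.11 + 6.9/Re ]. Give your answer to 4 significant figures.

f ≈ 0.03949

Re = ρVD/μ = 1022·0.0651·0.02801/0.00115 = 1620.
Re < 2300 → laminar, so f = 64/Re = 0.03949 (roughness is irrelevant in laminar flow).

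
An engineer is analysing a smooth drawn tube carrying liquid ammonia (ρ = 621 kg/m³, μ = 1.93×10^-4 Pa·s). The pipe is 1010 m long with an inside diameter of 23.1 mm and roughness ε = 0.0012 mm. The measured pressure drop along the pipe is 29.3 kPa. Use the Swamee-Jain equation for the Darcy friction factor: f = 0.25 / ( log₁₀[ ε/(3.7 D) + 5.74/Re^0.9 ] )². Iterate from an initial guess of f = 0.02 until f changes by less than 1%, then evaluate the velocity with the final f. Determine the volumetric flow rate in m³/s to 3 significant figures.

Q ≈ 1.22×10^-4 m³/s

Rearranging Darcy-Weisbach: V = √(2·ΔP·D/(f·L·ρ)). With ε/D = 1.2e-06/0.0231 = 5.19e-05, iterate starting from f = 0.02:
  f = 0.02 → V = √(2·2.93e+04·0.0231/(0.02·1010·621)) = 0.3285 m/s; Re = ρVD/μ = 2.442e+04; f → 0.02471
  f = 0.02471 → V = 0.2955 m/s; Re = 2.197e+04; f → 0.02535
  f = 0.02535 → V = 0.2918 m/s; Re = 2.169e+04; f → 0.02543
Converged (Δf/f < 1%). With the final f = 0.02543: V = √(2·2.93e+04·0.0231/(0.02543·1010·621)) = 0.2913 m/s.
Q = V·A = 0.2913·(π/4·0.0231²) = 0.0001221 m³/s = 1.22×10^-4 m³/s.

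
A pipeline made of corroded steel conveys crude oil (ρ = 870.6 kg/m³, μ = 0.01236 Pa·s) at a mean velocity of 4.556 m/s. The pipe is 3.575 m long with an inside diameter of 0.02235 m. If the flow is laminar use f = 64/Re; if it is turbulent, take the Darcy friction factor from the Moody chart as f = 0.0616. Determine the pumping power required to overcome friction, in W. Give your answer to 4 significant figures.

P ≈ 159.1 W

Reynolds number Re = ρVD/μ = 870.6 · 4.556 · 0.02235 / 0.0124 = 7172.
Re > 4000 → turbulent; use the Moody-chart value f = 0.0616.
Darcy-Weisbach: ΔP = f(L/D)(ρV²/2) = 0.0616·(3.575/0.02235)·(870.6·4.556²/2) = 0.0616·160·9036 = 8.903e+04 Pa.
Q = V·A = 4.556·0.0003923 = 0.001787 m³/s.
Pumping power P = QΔP = 0.001787·8.903e+04 = 159.13 W = 159.1 W.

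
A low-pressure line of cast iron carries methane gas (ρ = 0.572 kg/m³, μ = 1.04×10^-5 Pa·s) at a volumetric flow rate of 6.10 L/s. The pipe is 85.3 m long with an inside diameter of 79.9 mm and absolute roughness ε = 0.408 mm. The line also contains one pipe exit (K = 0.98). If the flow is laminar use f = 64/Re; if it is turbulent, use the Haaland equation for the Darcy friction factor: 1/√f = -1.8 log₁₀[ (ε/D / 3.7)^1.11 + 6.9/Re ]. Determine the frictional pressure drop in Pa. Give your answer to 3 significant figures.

ΔP ≈ 19.4 Pa

Q = 6.10 L/s = 6.10/1000 = 0.0061 m³/s.
Cross-sectional area A = πD²/4 = π(0.0799)²/4 = 0.005014 m²; mean velocity V = Q/A = 0.0061/0.005014 = 1.217 m/s.
Reynolds number Re = ρVD/μ = 0.572 · 1.217 · 0.0799 / 1.04e-05 = 5346.
Re > 4000 → turbulent. Relative roughness ε/D = 0.000408/0.0799 = 0.00511. Haaland: 1/√f = -1.8 log₁₀[(0.00511/3.7)^1.11 + 6.9/5346] = -1.8 log₁₀[0.000669 + 0.00129] = 4.874, so f = 0.04209.
Total minor-loss coefficient ΣK = 1·0.98 = 0.98.
ΔP = [f·L/D + ΣK]·(ρV²/2) = [0.04209·85.3/0.0799 + 0.98]·(0.572·1.217²/2) = [44.94 + 0.98]·0.4233 = 19.44 Pa.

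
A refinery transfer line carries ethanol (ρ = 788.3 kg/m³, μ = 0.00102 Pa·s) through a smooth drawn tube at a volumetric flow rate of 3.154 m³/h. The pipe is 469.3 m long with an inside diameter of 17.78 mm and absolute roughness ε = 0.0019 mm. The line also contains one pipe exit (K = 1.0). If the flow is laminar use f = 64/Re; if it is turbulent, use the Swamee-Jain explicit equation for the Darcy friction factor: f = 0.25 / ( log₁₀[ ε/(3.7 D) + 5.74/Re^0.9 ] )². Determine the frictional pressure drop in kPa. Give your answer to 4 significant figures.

Q = 3.154 m³/h = 3.154/3600 = 0.0008761 m³/s.
Cross-sectional area A = πD²/4 = π(0.01778)²/4 = 0.0002483 m²; mean velocity V = Q/A = 0.0008761/0.0002483 = 3.529 m/s.
Reynolds number Re = ρVD/μ = 788.3 · 3.529 · 0.01778 / 0.00102 = 4.849e+04.
Re > 4000 → turbulent. Relative roughness ε/D = 1.9e-06/0.01778 = 0.000107. Swamee-Jain: f = 0.25/(log₁₀[0.000107/3.7 + 5.74/4.849e+04^0.9])² = 0.25/(log₁₀[2.89e-05 + 0.000348])² = 0.25/(-3.424)² = 0.02133.
Total minor-loss coefficient ΣK = 1·1 = 1.
ΔP = [f·L/D + ΣK]·(ρV²/2) = [0.02133·469.3/0.01778 + 1]·(788.3·3.529²/2) = [563 + 1]·4908 = 2.768e+06 Pa.
ΔP = 2.768e+06 Pa = 2768 kPa.

ΔP ≈ 2768 kPa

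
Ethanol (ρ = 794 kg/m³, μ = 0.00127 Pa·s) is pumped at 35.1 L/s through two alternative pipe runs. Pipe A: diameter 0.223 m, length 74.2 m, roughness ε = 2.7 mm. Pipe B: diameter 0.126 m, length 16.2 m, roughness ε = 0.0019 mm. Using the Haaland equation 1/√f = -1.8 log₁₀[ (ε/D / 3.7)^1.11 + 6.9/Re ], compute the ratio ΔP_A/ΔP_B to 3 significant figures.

ΔP_A/ΔP_B ≈ 0.707

Pipe A: V = Q/A = 0.0351/0.03906 = 0.8987 m/s; Re = 1.253e+05; ε/D = 0.0121; Haaland → f = 0.04096; ΔP_A = f(L/D)(ρV²/2) = 4370 Pa.
Pipe B: V = Q/A = 0.0351/0.01247 = 2.815 m/s; Re = 2.217e+05; ε/D = 1.51e-05; Haaland → f = 0.01529; ΔP_B = f(L/D)(ρV²/2) = 6185 Pa.
ΔP_A/ΔP_B = 4370/6185 = 0.707.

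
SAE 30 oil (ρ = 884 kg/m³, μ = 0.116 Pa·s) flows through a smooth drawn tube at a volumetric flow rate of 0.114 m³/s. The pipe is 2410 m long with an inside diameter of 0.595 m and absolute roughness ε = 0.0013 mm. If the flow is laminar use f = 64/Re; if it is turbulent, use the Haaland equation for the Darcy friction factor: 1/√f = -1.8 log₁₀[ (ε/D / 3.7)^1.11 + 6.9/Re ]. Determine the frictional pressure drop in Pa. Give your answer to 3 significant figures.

ΔP ≈ 10400 Pa

Cross-sectional area A = πD²/4 = π(0.595)²/4 = 0.2781 m²; mean velocity V = Q/A = 0.114/0.2781 = 0.41 m/s.
Reynolds number Re = ρVD/μ = 884 · 0.41 · 0.595 / 0.116 = 1859.
Re < 2300 → laminar flow, so f = 64/Re = 64/1859 = 0.03443 (the turbulent correlation is not needed).
Darcy-Weisbach: ΔP = f(L/D)(ρV²/2) = 0.03443·(2410/0.595)·(884·0.41²/2) = 0.03443·4050·74.3 = 1.036e+04 Pa.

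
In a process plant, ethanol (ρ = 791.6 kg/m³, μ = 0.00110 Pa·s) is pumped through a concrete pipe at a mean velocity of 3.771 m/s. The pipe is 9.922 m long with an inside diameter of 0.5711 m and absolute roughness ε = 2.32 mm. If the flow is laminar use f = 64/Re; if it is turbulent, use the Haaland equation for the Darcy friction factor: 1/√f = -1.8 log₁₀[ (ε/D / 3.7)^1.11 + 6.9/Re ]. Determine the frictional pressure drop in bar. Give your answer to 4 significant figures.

ΔP ≈ 0.02803 bar

Reynolds number Re = ρVD/μ = 791.6 · 3.771 · 0.5711 / 0.0011 = 1.55e+06.
Re > 4000 → turbulent. Relative roughness ε/D = 0.00232/0.5711 = 0.00406. Haaland: 1/√f = -1.8 log₁₀[(0.00406/3.7)^1.11 + 6.9/1.55e+06] = -1.8 log₁₀[0.000519 + 4.45e-06] = 5.906, so f = 0.02867.
Darcy-Weisbach: ΔP = f(L/D)(ρV²/2) = 0.02867·(9.922/0.5711)·(791.6·3.771²/2) = 0.02867·17.37·5628 = 2803 Pa.
ΔP = 2803 Pa = 0.02803 bar.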